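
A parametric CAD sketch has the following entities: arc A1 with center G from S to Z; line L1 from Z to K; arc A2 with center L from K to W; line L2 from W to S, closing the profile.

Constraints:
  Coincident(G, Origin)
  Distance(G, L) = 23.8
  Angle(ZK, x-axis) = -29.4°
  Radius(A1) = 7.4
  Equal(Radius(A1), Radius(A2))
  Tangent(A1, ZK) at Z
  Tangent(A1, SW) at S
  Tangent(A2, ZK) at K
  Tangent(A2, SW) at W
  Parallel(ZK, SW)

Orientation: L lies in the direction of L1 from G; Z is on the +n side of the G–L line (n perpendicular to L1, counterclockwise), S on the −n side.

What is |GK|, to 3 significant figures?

24.9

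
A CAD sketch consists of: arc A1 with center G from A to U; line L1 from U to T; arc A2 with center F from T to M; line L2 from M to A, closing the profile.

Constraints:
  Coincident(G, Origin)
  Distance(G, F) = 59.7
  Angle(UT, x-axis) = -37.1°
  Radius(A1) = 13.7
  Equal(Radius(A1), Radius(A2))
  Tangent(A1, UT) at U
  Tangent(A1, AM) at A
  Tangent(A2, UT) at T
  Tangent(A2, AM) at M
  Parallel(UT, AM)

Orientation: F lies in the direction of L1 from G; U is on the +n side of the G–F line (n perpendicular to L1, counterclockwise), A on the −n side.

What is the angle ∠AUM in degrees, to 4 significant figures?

65.35°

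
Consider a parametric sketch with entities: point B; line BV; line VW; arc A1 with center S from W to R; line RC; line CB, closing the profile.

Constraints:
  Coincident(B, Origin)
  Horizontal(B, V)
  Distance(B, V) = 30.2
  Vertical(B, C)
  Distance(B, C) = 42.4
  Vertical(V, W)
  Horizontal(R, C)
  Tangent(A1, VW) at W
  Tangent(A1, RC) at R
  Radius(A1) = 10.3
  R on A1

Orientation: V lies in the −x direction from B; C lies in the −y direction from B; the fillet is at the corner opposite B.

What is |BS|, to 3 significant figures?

37.8

B is at the origin; B and V share the same y with |BV| = 30.2 and V on the −x side, so V = (-30.2, 0.00). B and C share the same x with |BC| = 42.4 and C on the −y side, so C = (0.00, -42.4). The virtual corner opposite B is at (-30.2, -42.4). Since A1 is tangent to VW there, SW ⟂ VW and tangency of A1 to RC means the radius SR is perpendicular to RC, with radius 10.3, so the center S sits 10.3 in from both sides at S = (-19.9, -32.1). Then |BS| = |S − B| = 37.8.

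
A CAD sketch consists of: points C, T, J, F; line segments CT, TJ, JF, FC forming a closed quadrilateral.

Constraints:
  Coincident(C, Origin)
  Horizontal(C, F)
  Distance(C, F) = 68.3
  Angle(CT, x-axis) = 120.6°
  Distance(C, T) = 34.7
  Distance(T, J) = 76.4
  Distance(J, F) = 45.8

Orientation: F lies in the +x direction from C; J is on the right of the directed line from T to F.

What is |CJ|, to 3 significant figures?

42.7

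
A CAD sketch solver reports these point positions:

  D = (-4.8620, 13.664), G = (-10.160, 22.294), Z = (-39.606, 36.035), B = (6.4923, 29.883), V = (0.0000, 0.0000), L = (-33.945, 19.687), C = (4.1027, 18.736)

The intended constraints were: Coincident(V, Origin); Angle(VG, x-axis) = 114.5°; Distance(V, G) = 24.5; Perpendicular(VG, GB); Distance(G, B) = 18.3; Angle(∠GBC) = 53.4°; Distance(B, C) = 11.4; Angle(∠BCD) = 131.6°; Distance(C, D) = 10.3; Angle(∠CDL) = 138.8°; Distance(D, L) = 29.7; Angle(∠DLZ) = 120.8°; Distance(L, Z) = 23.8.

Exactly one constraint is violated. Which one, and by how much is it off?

Distance(L, Z) = 23.8 — off by 6.50.

V = (0.00, 0.00) ✓; VG at 114.5° ✓; |VG| = 24.50 ✓; ∠(VG, GB) = 90.00° ✓; |GB| = 18.30 ✓; ∠GBC = 53.40° ✓; |BC| = 11.40 ✓; ∠BCD = 131.6° ✓; |CD| = 10.30 ✓; ∠CDL = 138.8° ✓; |DL| = 29.70 ✓; ∠DLZ = 120.8° ✓; |LZ| = 17.30 ✗.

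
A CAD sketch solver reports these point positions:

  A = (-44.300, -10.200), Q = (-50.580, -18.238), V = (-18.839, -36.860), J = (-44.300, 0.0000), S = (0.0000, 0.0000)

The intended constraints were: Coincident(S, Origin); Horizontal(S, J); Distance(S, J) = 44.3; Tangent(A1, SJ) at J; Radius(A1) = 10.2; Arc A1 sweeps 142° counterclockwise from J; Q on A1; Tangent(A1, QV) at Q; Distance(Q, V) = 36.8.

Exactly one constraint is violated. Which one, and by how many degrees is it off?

Tangent(A1, QV) at Q — off by 7.60°.

S = (0.00, 0.00) ✓; S.y = 0.00, J.y = 0.00 ✓; |SJ| = 44.30 ✓; ∠(AJ, JS) = 90.00° ✓; |AJ| = 10.20 ✓; bearing(A→Q) − bearing(A→J) = 142.0° ✓; |AQ| = 10.20 ✓; ∠(AQ, QV) = 82.40° ✗; |QV| = 36.80 ✓.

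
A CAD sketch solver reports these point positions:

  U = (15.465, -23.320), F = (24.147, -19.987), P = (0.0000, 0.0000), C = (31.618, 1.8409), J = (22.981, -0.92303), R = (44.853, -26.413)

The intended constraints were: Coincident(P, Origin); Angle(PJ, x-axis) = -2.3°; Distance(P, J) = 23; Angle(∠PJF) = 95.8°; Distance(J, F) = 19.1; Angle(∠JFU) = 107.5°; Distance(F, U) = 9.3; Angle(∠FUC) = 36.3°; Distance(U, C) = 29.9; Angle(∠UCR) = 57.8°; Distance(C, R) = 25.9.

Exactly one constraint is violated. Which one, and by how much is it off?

Distance(C, R) = 25.9 — off by 5.30.

P = (0.00, 0.00) ✓; PJ at -2.300° ✓; |PJ| = 23.00 ✓; ∠PJF = 95.80° ✓; |JF| = 19.10 ✓; ∠JFU = 107.5° ✓; |FU| = 9.300 ✓; ∠FUC = 36.30° ✓; |UC| = 29.90 ✓; ∠UCR = 57.80° ✓; |CR| = 31.20 ✗.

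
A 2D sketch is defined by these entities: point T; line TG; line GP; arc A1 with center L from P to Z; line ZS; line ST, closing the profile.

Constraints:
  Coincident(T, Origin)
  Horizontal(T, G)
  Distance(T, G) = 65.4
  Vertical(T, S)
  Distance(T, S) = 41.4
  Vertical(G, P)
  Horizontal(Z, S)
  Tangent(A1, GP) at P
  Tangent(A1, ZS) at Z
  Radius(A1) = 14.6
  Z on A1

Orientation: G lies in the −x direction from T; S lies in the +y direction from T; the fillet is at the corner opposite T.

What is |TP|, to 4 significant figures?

70.68

The virtual corner opposite T is at (-65.40, 41.40). Since A1 is tangent to GP there, LP ⟂ GP and tangency of A1 to ZS means the radius LZ is perpendicular to ZS, with radius 14.6, so the center L sits 14.6 in from both sides at L = (-50.80, 26.80). That places the tangent points at P = (-65.40, 26.80) on GP and Z = (-50.80, 41.40) on ZS. Then |TP| = |P − T| = 70.68.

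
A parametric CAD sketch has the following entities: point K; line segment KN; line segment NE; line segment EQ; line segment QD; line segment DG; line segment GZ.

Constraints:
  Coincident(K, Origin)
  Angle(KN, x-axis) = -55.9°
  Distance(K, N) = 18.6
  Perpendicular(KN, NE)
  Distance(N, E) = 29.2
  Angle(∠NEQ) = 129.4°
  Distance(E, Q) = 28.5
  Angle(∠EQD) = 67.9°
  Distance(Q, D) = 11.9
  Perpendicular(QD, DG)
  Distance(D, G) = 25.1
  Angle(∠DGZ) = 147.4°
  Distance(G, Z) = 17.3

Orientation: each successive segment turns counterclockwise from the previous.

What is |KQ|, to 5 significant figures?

47.414

K is at the origin; KN runs at -55.9° with length 18.6, so N = (10.428, -15.402). The perpendicularity gives NE at right angles to KN, so NE runs at 34.100°; with |NE| = 29.2, E = (34.607, 0.96874). ∠NEQ = 129.4° gives EQ at 84.700° from the x-axis; with |EQ| = 28.5, Q = (37.240, 29.347). Then |KQ| = |Q − K| = 47.414.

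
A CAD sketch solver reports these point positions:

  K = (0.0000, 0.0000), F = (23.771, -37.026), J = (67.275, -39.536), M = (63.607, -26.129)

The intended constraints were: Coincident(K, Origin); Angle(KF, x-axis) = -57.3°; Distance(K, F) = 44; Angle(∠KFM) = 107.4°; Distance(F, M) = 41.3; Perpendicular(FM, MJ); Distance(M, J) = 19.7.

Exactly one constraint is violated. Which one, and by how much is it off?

Distance(M, J) = 19.7 — off by 5.80.

K = (0.00, 0.00) ✓; KF at -57.30° ✓; |KF| = 44.00 ✓; ∠KFM = 107.4° ✓; |FM| = 41.30 ✓; ∠(FM, MJ) = 90.00° ✓; |MJ| = 13.90 ✗.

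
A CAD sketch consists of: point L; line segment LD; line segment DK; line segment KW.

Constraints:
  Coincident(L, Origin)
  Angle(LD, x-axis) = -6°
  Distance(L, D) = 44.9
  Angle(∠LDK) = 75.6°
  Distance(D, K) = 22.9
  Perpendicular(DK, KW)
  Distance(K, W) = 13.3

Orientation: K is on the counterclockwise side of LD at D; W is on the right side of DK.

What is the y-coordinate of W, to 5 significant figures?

19.904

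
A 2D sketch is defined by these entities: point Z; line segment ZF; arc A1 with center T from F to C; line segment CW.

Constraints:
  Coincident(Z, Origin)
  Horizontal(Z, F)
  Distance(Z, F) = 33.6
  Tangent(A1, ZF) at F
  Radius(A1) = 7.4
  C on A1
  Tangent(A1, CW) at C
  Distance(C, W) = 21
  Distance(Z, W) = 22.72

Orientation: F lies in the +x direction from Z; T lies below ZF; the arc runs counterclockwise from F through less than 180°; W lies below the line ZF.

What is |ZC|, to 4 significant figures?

28.24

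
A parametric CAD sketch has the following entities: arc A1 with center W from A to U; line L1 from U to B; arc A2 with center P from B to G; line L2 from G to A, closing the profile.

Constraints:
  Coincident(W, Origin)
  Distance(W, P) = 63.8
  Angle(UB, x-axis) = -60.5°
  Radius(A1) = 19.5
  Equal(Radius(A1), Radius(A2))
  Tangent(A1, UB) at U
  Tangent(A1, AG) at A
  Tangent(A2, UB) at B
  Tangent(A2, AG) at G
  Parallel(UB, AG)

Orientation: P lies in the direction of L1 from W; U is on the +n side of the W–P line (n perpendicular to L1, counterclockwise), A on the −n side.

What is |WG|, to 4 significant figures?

66.71

The slot axis is L1's direction at -60.5°, so u = (cos -60.5°, sin -60.5°) = (0.4924, -0.8704) and n = (−sin -60.5°, cos -60.5°) = (0.8704, 0.4924). W is at the origin and P lies 63.8 along u from W, so P = 63.8·u = (31.42, -55.53). Tangency of A1 to both parallel lines with radius 19.5 puts U and A at W ± 19.5·n: U = (16.97, 9.602), A = (-16.97, -9.602). Equal radii place B and G the same way about P: B = P + 19.5·n = (48.39, -45.93), G = P − 19.5·n = (14.44, -65.13). Then |WG| = |G − W| = 66.71.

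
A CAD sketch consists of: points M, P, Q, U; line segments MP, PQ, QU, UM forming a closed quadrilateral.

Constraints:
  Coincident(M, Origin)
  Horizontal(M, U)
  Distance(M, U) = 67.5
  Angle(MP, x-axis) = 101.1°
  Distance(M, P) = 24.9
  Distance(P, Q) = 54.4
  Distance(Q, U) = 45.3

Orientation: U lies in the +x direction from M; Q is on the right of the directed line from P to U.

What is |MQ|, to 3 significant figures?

33.3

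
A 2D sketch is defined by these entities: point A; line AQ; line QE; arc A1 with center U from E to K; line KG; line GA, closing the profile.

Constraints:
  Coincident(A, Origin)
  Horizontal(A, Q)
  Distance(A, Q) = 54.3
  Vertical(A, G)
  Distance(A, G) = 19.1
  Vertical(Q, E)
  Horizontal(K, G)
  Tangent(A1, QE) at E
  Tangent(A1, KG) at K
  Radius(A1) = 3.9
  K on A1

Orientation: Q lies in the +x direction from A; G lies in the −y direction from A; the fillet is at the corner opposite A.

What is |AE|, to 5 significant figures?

56.387

A is at the origin; A and Q share the same y with |AQ| = 54.3 and Q on the +x side, so Q = (54.300, 0.0000). A and G share the same x with |AG| = 19.1 and G on the −y side, so G = (0.0000, -19.100). The virtual corner opposite A is at (54.300, -19.100). The tangent condition forces UE to be normal to QE and tangency of A1 to KG means the radius UK is perpendicular to KG, with radius 3.9, so the center U sits 3.9 in from both sides at U = (50.400, -15.200). That places the tangent points at E = (54.300, -15.200) on QE and K = (50.400, -19.100) on KG. Then |AE| = |E − A| = 56.387.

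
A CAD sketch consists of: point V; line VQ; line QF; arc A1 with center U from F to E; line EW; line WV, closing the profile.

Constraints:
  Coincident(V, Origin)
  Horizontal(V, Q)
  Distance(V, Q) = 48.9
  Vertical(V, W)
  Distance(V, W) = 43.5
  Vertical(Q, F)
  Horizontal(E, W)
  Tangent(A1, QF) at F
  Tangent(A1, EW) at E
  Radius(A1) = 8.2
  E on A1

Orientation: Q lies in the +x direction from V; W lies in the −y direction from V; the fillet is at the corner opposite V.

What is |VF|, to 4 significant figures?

60.31

The virtual corner opposite V is at (48.90, -43.50). Since A1 is tangent to QF there, UF ⟂ QF and tangency of A1 to EW means the radius UE is perpendicular to EW, with radius 8.2, so the center U sits 8.2 in from both sides at U = (40.70, -35.30). That places the tangent points at F = (48.90, -35.30) on QF and E = (40.70, -43.50) on EW. Then |VF| = |F − V| = 60.31.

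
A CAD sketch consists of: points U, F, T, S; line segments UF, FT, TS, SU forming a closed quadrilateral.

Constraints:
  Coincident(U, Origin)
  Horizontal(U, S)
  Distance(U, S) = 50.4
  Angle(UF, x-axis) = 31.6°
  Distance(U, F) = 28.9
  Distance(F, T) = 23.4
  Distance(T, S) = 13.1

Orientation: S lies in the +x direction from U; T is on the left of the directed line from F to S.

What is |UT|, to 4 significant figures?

49.60

U is at the origin; U and S share the same y with |US| = 50.4 and S in +x, so S = (50.4, 0). UF runs at 31.6° with |UF| = 28.9, so F = (24.61, 15.14). T is determined by |FT| = 23.4 and |TS| = 13.1 together: it lies at the intersection of circle(F, 23.4) and circle(S, 13.1). With |FS| = 29.90, the foot of the radical line on FS is 21.24 from F and the perpendicular offset is √(23.4² − 21.24²) = 9.825. Taking the left-of-FS solution: T = (47.90, 12.86).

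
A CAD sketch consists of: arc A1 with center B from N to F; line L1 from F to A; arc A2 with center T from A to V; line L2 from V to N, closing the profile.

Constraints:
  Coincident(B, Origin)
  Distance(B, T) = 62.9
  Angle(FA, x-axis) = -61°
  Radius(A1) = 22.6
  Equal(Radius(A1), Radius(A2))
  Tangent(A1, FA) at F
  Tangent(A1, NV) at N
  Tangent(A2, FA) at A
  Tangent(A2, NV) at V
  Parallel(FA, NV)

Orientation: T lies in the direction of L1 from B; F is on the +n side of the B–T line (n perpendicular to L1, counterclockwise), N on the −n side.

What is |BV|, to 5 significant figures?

66.837

The slot axis is L1's direction at -61.0°, so u = (cos -61.0°, sin -61.0°) = (0.48481, -0.87462) and n = (−sin -61.0°, cos -61.0°) = (0.87462, 0.48481). B is at the origin and T lies 62.9 along u from B, so T = 62.9·u = (30.495, -55.014). Tangency of A1 to both parallel lines with radius 22.6 puts F and N at B ± 22.6·n: F = (19.766, 10.957), N = (-19.766, -10.957). Equal radii place A and V the same way about T: A = T + 22.6·n = (50.261, -44.057), V = T − 22.6·n = (10.728, -65.970). Then |BV| = |V − B| = 66.837.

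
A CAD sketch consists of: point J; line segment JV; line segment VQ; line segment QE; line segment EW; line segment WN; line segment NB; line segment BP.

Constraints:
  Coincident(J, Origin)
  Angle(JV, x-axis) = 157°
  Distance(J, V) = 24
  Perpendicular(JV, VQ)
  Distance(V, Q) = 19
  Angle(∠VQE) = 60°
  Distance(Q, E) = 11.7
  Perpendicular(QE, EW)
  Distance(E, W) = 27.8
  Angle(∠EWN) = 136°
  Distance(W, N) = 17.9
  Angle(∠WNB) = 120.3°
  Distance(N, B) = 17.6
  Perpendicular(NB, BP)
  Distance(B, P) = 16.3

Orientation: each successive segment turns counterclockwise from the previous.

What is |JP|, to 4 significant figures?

47.14

J is at the origin; JV runs at 157.0° with length 24.0, so V = (-22.09, 9.378). JV ⟂ VQ, so VQ runs at -113.0°; with |VQ| = 19.0, Q = (-29.52, -8.112). ∠VQE = 60.0° gives QE at 7.000° from the x-axis; with |QE| = 11.7, E = (-17.90, -6.686). The perpendicularity gives EW at right angles to QE, so EW runs at 97.00°; with |EW| = 27.8, W = (-21.29, 20.91). ∠EWN = 136.0° gives WN at 141.0° from the x-axis; with |WN| = 17.9, N = (-35.20, 32.17). ∠WNB = 120.3° gives NB at -159.3° from the x-axis; with |NB| = 17.6, B = (-51.67, 25.95). NB is perpendicular to BP, so BP runs at -69.30°; with |BP| = 16.3, P = (-45.90, 10.70). Then |JP| = |P − J| = 47.14.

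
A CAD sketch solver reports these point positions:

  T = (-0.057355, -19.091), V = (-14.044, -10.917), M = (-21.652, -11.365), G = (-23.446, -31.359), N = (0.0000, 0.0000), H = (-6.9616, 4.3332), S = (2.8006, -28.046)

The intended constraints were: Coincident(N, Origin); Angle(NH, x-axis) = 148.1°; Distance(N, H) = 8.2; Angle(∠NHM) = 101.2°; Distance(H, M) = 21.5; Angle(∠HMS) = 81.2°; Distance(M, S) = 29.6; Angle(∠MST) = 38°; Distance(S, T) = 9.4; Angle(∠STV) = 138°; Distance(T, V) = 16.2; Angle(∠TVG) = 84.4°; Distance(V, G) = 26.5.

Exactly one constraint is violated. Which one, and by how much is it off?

Distance(V, G) = 26.5 — off by 4.00.

N = (0.00, 0.00) ✓; NH at 148.1° ✓; |NH| = 8.200 ✓; ∠NHM = 101.2° ✓; |HM| = 21.50 ✓; ∠HMS = 81.20° ✓; |MS| = 29.60 ✓; ∠MST = 38.00° ✓; |ST| = 9.400 ✓; ∠STV = 138.0° ✓; |TV| = 16.20 ✓; ∠TVG = 84.40° ✓; |VG| = 22.50 ✗.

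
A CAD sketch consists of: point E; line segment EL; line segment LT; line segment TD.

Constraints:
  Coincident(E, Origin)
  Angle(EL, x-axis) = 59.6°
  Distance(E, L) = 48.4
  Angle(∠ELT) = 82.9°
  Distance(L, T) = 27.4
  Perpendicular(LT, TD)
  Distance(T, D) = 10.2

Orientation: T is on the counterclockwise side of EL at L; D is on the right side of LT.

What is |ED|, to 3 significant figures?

62.0

∠ELT = 82.9°, so LT runs at 59.6° + (180° − 82.9°) = 157° from the x-axis; with |LT| = 27.4, T = L + 27.4·(cos 157°, sin 157°) = (-0.673, 52.6). LT ⟂ TD; with |TD| = 10.2 on the right of LT, D = T + 10.2·(0.396, 0.918) = (3.36, 62.0). Then |ED| = |D − E| = 62.0.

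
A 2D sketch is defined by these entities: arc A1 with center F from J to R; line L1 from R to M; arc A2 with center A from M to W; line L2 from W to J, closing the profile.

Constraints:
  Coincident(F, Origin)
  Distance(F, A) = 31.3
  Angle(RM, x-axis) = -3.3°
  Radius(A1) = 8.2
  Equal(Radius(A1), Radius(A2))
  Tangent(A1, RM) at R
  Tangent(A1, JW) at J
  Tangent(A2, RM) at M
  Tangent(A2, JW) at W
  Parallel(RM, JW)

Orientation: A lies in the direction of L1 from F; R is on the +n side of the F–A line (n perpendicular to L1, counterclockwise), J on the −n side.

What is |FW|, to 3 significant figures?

32.4

The slot axis is L1's direction at -3.3°, so u = (cos -3.3°, sin -3.3°) = (0.998, -0.0576) and n = (−sin -3.3°, cos -3.3°) = (0.0576, 0.998). F is at the origin and A lies 31.3 along u from F, so A = 31.3·u = (31.2, -1.80). Tangency of A1 to both parallel lines with radius 8.2 puts R and J at F ± 8.2·n: R = (0.472, 8.19), J = (-0.472, -8.19). Equal radii place M and W the same way about A: M = A + 8.2·n = (31.7, 6.38), W = A − 8.2·n = (30.8, -9.99). Then |FW| = |W − F| = 32.4.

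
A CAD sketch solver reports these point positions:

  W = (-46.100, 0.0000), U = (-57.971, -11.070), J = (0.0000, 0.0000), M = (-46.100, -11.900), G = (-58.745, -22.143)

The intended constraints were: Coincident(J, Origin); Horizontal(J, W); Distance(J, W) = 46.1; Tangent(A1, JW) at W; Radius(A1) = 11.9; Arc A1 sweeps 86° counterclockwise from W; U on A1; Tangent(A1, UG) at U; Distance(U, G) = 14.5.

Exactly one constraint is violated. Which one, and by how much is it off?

Distance(U, G) = 14.5 — off by 3.40.

J = (0.00, 0.00) ✓; J.y = 0.00, W.y = 0.00 ✓; |JW| = 46.10 ✓; ∠(MW, WJ) = 90.00° ✓; |MW| = 11.90 ✓; bearing(M→U) − bearing(M→W) = 86.00° ✓; |MU| = 11.90 ✓; ∠(MU, UG) = 90.00° ✓; |UG| = 11.10 ✗.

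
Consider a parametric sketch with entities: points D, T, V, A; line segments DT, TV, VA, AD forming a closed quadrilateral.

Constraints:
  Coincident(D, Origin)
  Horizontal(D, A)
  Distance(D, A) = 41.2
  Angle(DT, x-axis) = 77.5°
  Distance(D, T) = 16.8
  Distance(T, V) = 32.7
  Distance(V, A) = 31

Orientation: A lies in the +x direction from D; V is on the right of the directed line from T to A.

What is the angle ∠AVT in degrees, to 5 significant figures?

80.052°

D is at the origin; DA is horizontal with |DA| = 41.2 and A in +x, so A = (41.2, 0). DT runs at 77.5° with |DT| = 16.8, so T = (3.6362, 16.402). V is determined by |TV| = 32.7 and |VA| = 31.0 together: it lies at the intersection of circle(T, 32.7) and circle(A, 31.0). With |TA| = 40.989, the foot of the radical line on TA is 21.815 from T and the perpendicular offset is √(32.7² − 21.815²) = 24.360. Taking the right-of-TA solution: V = (13.881, -14.652).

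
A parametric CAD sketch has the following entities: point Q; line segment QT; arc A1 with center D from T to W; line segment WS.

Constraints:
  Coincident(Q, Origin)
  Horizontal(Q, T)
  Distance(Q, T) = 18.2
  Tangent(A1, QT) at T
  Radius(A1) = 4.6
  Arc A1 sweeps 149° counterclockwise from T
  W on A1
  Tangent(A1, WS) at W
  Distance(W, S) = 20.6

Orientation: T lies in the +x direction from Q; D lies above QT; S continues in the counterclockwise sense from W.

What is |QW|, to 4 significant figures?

22.27

Q is at the origin; Q and T share the same y with |QT| = 18.2 and T on the +x side, so T = (18.20, 0.000). Since A1 is tangent to QT there, DT ⟂ QT, so D = T + (0, 4.6) = (18.20, 4.600). On A1, T sits at bearing -90° from D; a 149° counterclockwise sweep puts W at bearing 59°, so W = D + 4.6·(cos 59°, sin 59°) = (20.57, 8.543). Then |QW| = |W − Q| = 22.27.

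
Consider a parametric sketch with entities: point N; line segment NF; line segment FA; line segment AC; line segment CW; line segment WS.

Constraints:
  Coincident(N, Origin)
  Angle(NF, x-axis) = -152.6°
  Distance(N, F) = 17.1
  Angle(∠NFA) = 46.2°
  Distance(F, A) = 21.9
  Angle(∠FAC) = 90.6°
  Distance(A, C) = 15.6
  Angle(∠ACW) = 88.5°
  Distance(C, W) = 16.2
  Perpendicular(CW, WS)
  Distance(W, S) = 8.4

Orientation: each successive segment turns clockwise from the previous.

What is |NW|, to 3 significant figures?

6.68

N is at the origin; NF runs at -152.6° with length 17.1, so F = (-15.2, -7.87). ∠NFA = 46.2° gives FA at 73.6° from the x-axis; with |FA| = 21.9, A = (-9.00, 13.1). ∠FAC = 90.6° gives AC at -15.8° from the x-axis; with |AC| = 15.6, C = (6.01, 8.89). ∠ACW = 88.5° gives CW at -107° from the x-axis; with |CW| = 16.2, W = (1.19, -6.58). Then |NW| = |W − N| = 6.68.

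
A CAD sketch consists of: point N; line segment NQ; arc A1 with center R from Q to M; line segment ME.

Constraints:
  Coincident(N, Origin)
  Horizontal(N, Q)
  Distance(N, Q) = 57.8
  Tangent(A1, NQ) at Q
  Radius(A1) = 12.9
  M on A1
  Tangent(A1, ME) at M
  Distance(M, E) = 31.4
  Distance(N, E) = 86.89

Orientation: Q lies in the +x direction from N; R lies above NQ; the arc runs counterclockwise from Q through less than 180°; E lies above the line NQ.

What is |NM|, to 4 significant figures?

71.23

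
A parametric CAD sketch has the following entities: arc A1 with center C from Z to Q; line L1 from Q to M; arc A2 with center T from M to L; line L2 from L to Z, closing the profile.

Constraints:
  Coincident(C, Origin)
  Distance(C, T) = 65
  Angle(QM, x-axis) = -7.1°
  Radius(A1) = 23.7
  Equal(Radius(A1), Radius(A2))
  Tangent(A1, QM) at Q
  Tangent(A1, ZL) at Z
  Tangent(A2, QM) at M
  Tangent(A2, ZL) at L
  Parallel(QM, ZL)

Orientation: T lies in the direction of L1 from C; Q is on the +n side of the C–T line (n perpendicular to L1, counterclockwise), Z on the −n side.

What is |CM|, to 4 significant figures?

69.19

The slot axis is L1's direction at -7.1°, so u = (cos -7.1°, sin -7.1°) = (0.9923, -0.1236) and n = (−sin -7.1°, cos -7.1°) = (0.1236, 0.9923). C is at the origin and T lies 65.0 along u from C, so T = 65.0·u = (64.50, -8.034). Tangency of A1 to both parallel lines with radius 23.7 puts Q and Z at C ± 23.7·n: Q = (2.929, 23.52), Z = (-2.929, -23.52). Equal radii place M and L the same way about T: M = T + 23.7·n = (67.43, 15.48), L = T − 23.7·n = (61.57, -31.55). Then |CM| = |M − C| = 69.19.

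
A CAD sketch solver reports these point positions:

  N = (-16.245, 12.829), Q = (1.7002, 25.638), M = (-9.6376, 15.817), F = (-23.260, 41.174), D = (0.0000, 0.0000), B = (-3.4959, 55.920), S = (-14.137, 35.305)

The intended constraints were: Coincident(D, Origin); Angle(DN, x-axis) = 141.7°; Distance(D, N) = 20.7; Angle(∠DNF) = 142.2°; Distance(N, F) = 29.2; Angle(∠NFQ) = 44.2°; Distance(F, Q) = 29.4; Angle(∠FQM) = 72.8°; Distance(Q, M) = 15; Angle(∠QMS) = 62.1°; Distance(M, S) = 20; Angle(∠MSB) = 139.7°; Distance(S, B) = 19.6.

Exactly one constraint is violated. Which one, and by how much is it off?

Distance(S, B) = 19.6 — off by 3.60.

D = (0.00, 0.00) ✓; DN at 141.7° ✓; |DN| = 20.70 ✓; ∠DNF = 142.2° ✓; |NF| = 29.20 ✓; ∠NFQ = 44.20° ✓; |FQ| = 29.40 ✓; ∠FQM = 72.80° ✓; |QM| = 15.00 ✓; ∠QMS = 62.10° ✓; |MS| = 20.00 ✓; ∠MSB = 139.7° ✓; |SB| = 23.20 ✗.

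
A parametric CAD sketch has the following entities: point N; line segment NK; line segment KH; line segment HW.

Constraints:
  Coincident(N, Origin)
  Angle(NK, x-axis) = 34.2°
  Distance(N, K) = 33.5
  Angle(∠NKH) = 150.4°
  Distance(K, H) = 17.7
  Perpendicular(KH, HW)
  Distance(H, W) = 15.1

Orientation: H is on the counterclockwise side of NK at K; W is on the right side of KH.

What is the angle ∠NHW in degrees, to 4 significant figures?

109.5°

N is at the origin; NK runs at 34.2° with length 33.5, so K = 33.5·(cos 34.2°, sin 34.2°) = (27.71, 18.83). ∠NKH = 150.4°, so KH runs at 34.2° + (180° − 150.4°) = 63.80° from the x-axis; with |KH| = 17.7, H = K + 17.7·(cos 63.80°, sin 63.80°) = (35.52, 34.71). The perpendicularity gives HW at right angles to KH; with |HW| = 15.1 on the right of KH, W = H + 15.1·(0.8973, -0.4415) = (49.07, 28.04). Then cos ∠NHW = HN·HW / (|HN||HW|), giving 109.5°.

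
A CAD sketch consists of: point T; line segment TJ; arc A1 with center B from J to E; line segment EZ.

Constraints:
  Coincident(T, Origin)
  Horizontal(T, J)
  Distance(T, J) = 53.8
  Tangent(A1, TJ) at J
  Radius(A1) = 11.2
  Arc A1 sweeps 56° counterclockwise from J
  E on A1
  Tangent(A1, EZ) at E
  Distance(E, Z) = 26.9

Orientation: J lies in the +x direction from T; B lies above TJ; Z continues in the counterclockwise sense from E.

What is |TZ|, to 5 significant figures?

82.739

T is at the origin; TJ is horizontal with |TJ| = 53.8 and J on the +x side, so J = (53.800, 0.0000). Since A1 is tangent to TJ there, BJ ⟂ TJ, so B = J + (0, 11.2) = (53.800, 11.200). On A1, J sits at bearing -90° from B; a 56° counterclockwise sweep puts E at bearing -34°, so E = B + 11.2·(cos -34°, sin -34°) = (63.085, 4.9370). A1 meets EZ tangentially, so BE is at right angles to EZ, so EZ runs along (−sin -34°, cos -34°); with |EZ| = 26.9, Z = (78.128, 27.238). Then |TZ| = |Z − T| = 82.739.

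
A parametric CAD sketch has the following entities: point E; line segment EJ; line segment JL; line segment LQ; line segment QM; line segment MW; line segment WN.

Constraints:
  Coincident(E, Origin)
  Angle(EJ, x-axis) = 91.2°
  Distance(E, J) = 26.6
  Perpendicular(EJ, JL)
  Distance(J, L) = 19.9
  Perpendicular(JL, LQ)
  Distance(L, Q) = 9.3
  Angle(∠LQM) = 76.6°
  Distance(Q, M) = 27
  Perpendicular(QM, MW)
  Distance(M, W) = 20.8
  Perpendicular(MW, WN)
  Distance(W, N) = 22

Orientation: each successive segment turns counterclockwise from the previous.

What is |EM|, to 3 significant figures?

24.4

E is at the origin; EJ runs at 91.2° with length 26.6, so J = (-0.557, 26.6). EJ ⟂ JL, so JL runs at -179°; with |JL| = 19.9, L = (-20.5, 26.2). JL ⟂ LQ, so LQ runs at -88.8°; with |LQ| = 9.3, Q = (-20.3, 16.9). ∠LQM = 76.6° gives QM at 14.6° from the x-axis; with |QM| = 27.0, M = (5.87, 23.7). Then |EM| = |M − E| = 24.4.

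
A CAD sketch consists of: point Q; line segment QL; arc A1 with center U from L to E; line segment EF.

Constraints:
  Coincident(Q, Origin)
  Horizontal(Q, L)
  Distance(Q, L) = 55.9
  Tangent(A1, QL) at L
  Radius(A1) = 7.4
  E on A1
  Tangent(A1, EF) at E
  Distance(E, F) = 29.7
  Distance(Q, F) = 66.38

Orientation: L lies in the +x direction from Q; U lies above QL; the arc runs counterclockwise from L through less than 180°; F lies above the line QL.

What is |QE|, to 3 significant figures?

63.7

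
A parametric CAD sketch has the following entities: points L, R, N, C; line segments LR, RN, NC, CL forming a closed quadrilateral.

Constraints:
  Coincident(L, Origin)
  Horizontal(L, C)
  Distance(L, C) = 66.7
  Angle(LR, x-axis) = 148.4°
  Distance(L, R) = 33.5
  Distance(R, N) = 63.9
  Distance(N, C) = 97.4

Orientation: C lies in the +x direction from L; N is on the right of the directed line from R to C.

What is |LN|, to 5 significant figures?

49.599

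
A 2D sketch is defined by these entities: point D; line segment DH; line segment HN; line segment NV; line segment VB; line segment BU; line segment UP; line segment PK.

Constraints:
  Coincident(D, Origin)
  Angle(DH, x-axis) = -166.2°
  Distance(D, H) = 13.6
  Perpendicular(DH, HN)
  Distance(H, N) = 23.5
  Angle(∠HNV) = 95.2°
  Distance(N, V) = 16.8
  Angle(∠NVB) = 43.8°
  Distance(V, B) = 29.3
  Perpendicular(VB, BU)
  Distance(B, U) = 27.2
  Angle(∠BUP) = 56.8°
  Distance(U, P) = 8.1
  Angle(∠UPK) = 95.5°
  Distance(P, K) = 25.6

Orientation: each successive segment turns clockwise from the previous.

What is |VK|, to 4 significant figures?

34.42

D is at the origin; DH runs at -166.2° with length 13.6, so H = (-13.21, -3.244). DH ⟂ HN, so HN runs at 103.8°; with |HN| = 23.5, N = (-18.81, 19.58). ∠HNV = 95.2° gives NV at 19.00° from the x-axis; with |NV| = 16.8, V = (-2.928, 25.05). ∠NVB = 43.8° gives VB at -117.2° from the x-axis; with |VB| = 29.3, B = (-16.32, -1.013). The perpendicularity gives BU at right angles to VB, so BU runs at 152.8°; with |BU| = 27.2, U = (-40.51, 11.42). ∠BUP = 56.8° gives UP at 29.60° from the x-axis; with |UP| = 8.1, P = (-33.47, 15.42). ∠UPK = 95.5° gives PK at -54.90° from the x-axis; with |PK| = 25.6, K = (-18.75, -5.523). Then |VK| = |K − V| = 34.42.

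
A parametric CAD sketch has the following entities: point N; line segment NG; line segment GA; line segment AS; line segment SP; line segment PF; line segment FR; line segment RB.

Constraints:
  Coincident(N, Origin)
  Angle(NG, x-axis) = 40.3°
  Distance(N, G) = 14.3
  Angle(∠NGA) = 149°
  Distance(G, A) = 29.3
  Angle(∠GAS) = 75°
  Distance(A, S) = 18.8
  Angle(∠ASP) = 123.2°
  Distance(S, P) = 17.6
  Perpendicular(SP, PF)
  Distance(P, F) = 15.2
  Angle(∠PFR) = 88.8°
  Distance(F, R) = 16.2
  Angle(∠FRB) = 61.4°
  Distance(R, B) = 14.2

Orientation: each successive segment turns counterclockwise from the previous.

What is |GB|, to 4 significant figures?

24.12

∠PFR = 88.8° gives FR at 54.30° from the x-axis; with |FR| = 16.2, R = (12.58, 28.17). ∠FRB = 61.4° gives RB at 172.9° from the x-axis; with |RB| = 14.2, B = (-1.511, 29.93). Then |GB| = |B − G| = 24.12.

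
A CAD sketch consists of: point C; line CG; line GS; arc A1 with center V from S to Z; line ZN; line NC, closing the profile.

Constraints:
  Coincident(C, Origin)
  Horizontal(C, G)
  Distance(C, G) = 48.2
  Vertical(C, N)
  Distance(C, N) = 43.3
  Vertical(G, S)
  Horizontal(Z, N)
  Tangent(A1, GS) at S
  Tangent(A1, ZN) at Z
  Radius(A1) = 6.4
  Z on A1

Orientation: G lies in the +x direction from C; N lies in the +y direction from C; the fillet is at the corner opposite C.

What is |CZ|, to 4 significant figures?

60.18

C is at the origin; C and G share the same y with |CG| = 48.2 and G on the +x side, so G = (48.20, 0.000). CN is vertical with |CN| = 43.3 and N on the +y side, so N = (0.000, 43.30). The virtual corner opposite C is at (48.20, 43.30). Tangency of A1 to GS means the radius VS is perpendicular to GS and since A1 is tangent to ZN there, VZ ⟂ ZN, with radius 6.4, so the center V sits 6.4 in from both sides at V = (41.80, 36.90). That places the tangent points at S = (48.20, 36.90) on GS and Z = (41.80, 43.30) on ZN. Then |CZ| = |Z − C| = 60.18.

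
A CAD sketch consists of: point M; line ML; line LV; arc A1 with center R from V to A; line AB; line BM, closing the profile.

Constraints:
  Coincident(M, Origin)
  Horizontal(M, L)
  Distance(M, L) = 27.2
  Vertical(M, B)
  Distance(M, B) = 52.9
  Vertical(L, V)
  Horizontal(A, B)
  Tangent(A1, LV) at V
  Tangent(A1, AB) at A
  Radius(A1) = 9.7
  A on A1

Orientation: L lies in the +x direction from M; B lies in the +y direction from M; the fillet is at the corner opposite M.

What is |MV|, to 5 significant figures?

51.050

M is at the origin; ML is horizontal with |ML| = 27.2 and L on the +x side, so L = (27.200, 0.0000). MB is vertical with |MB| = 52.9 and B on the +y side, so B = (0.0000, 52.900). The virtual corner opposite M is at (27.200, 52.900). A1 meets LV tangentially, so RV is at right angles to LV and tangency of A1 to AB means the radius RA is perpendicular to AB, with radius 9.7, so the center R sits 9.7 in from both sides at R = (17.500, 43.200). That places the tangent points at V = (27.200, 43.200) on LV and A = (17.500, 52.900) on AB. Then |MV| = |V − M| = 51.050.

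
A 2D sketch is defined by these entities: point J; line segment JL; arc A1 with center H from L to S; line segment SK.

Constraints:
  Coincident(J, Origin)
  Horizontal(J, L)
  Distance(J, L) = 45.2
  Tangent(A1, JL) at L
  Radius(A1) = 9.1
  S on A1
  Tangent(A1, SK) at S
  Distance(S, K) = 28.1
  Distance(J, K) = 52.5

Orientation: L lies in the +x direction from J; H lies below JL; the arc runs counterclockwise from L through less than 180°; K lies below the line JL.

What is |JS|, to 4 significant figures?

37.29

J is at the origin; J and L share the same y with |JL| = 45.2 and L on the +x side, so L = (45.20, 0.000). Since A1 is tangent to JL there, HL ⟂ JL, so H = L + (0, -9.1) = (45.20, -9.100). Since HS ⟂ SK (tangency), |HK| = √(9.1² + 28.1²) = 29.54 regardless of where S sits on A1. So K lies on both circle(J, 52.5) and circle(H, 29.54); the below-JL intersection is K = (36.82, -37.42). S is the foot of the tangent from K: S = (36.10, -9.332).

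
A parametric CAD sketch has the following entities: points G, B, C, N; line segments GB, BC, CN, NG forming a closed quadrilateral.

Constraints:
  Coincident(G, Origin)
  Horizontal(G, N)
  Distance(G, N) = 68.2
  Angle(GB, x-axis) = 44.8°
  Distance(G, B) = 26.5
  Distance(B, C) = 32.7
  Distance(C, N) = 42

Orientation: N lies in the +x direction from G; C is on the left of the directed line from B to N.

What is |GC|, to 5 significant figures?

58.833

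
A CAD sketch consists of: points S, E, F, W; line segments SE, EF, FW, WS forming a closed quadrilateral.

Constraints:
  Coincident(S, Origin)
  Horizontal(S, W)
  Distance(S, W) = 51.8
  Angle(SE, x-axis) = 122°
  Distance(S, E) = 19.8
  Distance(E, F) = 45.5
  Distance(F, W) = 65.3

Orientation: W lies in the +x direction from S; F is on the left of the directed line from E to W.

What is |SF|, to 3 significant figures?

56.4

Checks: |EF| = 45.50 ✓; |FW| = 65.30 ✓.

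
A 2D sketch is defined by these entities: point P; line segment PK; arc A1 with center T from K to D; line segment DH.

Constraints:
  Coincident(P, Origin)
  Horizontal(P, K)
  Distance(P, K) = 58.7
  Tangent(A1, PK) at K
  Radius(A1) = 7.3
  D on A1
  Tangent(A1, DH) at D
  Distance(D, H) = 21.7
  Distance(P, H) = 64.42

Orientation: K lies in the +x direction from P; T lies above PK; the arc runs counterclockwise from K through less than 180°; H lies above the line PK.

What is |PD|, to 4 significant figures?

66.20

Checks: P.y = 0.00, K.y = 0.00 ✓; |PK| = 58.70 ✓; |TD| = 7.300 ✓; ∠(TD, DH) = 90.00° ✓; |DH| = 21.70 ✓; |PH| = 64.42 ✓.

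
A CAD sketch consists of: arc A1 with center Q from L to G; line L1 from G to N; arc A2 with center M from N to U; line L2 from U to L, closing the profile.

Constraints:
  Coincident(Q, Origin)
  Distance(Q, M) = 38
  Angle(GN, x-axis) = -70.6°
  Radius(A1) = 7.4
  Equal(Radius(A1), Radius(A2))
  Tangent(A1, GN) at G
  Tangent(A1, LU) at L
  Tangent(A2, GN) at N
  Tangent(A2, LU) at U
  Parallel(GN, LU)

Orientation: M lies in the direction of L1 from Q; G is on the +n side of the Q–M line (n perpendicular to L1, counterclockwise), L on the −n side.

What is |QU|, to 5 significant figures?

38.714

The slot axis is L1's direction at -70.6°, so u = (cos -70.6°, sin -70.6°) = (0.33216, -0.94322) and n = (−sin -70.6°, cos -70.6°) = (0.94322, 0.33216). Q is at the origin and M lies 38.0 along u from Q, so M = 38.0·u = (12.622, -35.842). Tangency of A1 to both parallel lines with radius 7.4 puts G and L at Q ± 7.4·n: G = (6.9798, 2.4580), L = (-6.9798, -2.4580). Equal radii place N and U the same way about M: N = M + 7.4·n = (19.602, -33.384), U = M − 7.4·n = (5.6423, -38.300). Then |QU| = |U − Q| = 38.714.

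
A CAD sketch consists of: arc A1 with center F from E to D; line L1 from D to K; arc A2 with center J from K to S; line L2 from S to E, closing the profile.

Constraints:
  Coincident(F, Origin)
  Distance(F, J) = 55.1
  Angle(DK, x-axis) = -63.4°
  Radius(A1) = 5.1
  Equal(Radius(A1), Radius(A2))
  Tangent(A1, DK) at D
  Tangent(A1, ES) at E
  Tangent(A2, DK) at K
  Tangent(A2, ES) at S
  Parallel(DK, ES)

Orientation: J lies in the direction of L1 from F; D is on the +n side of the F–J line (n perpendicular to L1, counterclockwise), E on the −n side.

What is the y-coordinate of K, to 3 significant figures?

-47.0

The slot axis is L1's direction at -63.4°, so u = (cos -63.4°, sin -63.4°) = (0.448, -0.894) and n = (−sin -63.4°, cos -63.4°) = (0.894, 0.448). F is at the origin and J lies 55.1 along u from F, so J = 55.1·u = (24.7, -49.3). Tangency of A1 to both parallel lines with radius 5.1 puts D and E at F ± 5.1·n: D = (4.56, 2.28), E = (-4.56, -2.28). Equal radii place K and S the same way about J: K = J + 5.1·n = (29.2, -47.0), S = J − 5.1·n = (20.1, -51.6). So K.y = -47.0.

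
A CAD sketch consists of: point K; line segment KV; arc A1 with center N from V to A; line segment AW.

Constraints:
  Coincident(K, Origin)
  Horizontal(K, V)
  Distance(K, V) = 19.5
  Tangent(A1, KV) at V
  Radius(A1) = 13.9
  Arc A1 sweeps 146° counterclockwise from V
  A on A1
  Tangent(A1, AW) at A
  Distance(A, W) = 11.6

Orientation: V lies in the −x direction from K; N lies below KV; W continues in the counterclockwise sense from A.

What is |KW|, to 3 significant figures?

36.5

K is at the origin; K and V share the same y with |KV| = 19.5 and V on the −x side, so V = (-19.5, 0.00). Since A1 is tangent to KV there, NV ⟂ KV, so N = V + (0, -13.9) = (-19.5, -13.9). On A1, V sits at bearing 90° from N; a 146° counterclockwise sweep puts A at bearing 236°, so A = N + 13.9·(cos 236°, sin 236°) = (-27.3, -25.4). Tangency of A1 to AW means the radius NA is perpendicular to AW, so AW runs along (−sin 236°, cos 236°); with |AW| = 11.6, W = (-17.7, -31.9). Then |KW| = |W − K| = 36.5.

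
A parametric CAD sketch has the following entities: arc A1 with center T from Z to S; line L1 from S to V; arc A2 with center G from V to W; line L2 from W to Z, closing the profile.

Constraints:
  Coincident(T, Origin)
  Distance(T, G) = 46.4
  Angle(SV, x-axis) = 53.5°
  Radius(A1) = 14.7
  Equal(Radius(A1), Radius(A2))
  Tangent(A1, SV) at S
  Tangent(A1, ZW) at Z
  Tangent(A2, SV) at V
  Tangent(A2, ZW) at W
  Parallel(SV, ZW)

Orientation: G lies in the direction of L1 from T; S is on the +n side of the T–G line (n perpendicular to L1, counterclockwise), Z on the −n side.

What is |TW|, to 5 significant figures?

48.673

The slot axis is L1's direction at 53.5°, so u = (cos 53.5°, sin 53.5°) = (0.59482, 0.80386) and n = (−sin 53.5°, cos 53.5°) = (-0.80386, 0.59482). T is at the origin and G lies 46.4 along u from T, so G = 46.4·u = (27.600, 37.299). Tangency of A1 to both parallel lines with radius 14.7 puts S and Z at T ± 14.7·n: S = (-11.817, 8.7439), Z = (11.817, -8.7439). Equal radii place V and W the same way about G: V = G + 14.7·n = (15.783, 46.043), W = G − 14.7·n = (39.416, 28.555). Then |TW| = |W − T| = 48.673.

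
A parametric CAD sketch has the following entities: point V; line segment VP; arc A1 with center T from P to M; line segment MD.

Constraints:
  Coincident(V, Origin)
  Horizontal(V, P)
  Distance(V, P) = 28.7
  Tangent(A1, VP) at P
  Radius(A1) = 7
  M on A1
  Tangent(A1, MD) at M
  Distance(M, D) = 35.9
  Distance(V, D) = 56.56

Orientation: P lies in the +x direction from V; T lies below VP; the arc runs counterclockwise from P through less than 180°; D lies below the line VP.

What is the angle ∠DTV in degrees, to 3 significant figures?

117°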